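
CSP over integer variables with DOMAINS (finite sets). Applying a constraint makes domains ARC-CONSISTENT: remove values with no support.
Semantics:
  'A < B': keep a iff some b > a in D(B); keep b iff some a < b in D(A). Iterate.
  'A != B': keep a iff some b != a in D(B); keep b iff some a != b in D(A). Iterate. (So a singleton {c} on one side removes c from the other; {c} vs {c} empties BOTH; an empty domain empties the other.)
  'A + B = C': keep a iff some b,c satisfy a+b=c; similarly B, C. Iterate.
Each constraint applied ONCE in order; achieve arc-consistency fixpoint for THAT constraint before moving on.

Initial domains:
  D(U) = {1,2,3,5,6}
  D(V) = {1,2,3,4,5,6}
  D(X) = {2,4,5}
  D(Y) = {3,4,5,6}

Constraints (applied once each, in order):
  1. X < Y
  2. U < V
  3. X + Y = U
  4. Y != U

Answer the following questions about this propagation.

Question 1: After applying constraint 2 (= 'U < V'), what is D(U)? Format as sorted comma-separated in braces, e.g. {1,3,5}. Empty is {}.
Answer: {1,2,3,5}

Derivation:
Constraint 1 (X < Y) on D(X)={2,4,5} D(Y)={3,4,5,6}: no change
Constraint 2 (U < V) on D(U)={1,2,3,5,6} D(V)={1,2,3,4,5,6}: U {1,2,3,5,6}->{1,2,3,5}; V {1,2,3,4,5,6}->{2,3,4,5,6}
So after constraint 2: D(U) = {1,2,3,5}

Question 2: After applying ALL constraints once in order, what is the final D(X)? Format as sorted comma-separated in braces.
Constraint 1 (X < Y) on D(X)={2,4,5} D(Y)={3,4,5,6}: no change
Constraint 2 (U < V) on D(U)={1,2,3,5,6} D(V)={1,2,3,4,5,6}: U {1,2,3,5,6}->{1,2,3,5}; V {1,2,3,4,5,6}->{2,3,4,5,6}
Constraint 3 (X + Y = U) on D(X)={2,4,5} D(Y)={3,4,5,6} D(U)={1,2,3,5}: X {2,4,5}->{2}; Y {3,4,5,6}->{3}; U {1,2,3,5}->{5}
Constraint 4 (Y != U) on D(Y)={3} D(U)={5}: no change
So after all 4 constraints: D(X) = {2}

Answer: {2}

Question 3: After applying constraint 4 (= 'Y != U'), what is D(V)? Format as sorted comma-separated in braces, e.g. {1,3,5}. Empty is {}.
Answer: {2,3,4,5,6}

Derivation:
Constraint 1 (X < Y) on D(X)={2,4,5} D(Y)={3,4,5,6}: no change
Constraint 2 (U < V) on D(U)={1,2,3,5,6} D(V)={1,2,3,4,5,6}: U {1,2,3,5,6}->{1,2,3,5}; V {1,2,3,4,5,6}->{2,3,4,5,6}
Constraint 3 (X + Y = U) on D(X)={2,4,5} D(Y)={3,4,5,6} D(U)={1,2,3,5}: X {2,4,5}->{2}; Y {3,4,5,6}->{3}; U {1,2,3,5}->{5}
Constraint 4 (Y != U) on D(Y)={3} D(U)={5}: no change
So after constraint 4: D(V) = {2,3,4,5,6}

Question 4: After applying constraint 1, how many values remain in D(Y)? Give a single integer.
Answer: 4

Derivation:
Constraint 1 (X < Y) on D(X)={2,4,5} D(Y)={3,4,5,6}: no change
So after constraint 1: D(Y)={3,4,5,6}, size = 4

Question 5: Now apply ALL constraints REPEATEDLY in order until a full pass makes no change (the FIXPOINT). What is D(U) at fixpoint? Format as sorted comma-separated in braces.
pass 0 (initial): D(U)={1,2,3,5,6}
pass 1: U {1,2,3,5,6}->{5}; V {1,2,3,4,5,6}->{2,3,4,5,6}; X {2,4,5}->{2}; Y {3,4,5,6}->{3}
pass 2: V {2,3,4,5,6}->{6}
pass 3: no change
Fixpoint after 3 passes: D(U) = {5}

Answer: {5}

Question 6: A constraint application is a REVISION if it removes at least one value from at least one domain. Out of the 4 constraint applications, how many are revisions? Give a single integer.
Constraint 1 (X < Y) on D(X)={2,4,5} D(Y)={3,4,5,6}: no change => not a revision
Constraint 2 (U < V) on D(U)={1,2,3,5,6} D(V)={1,2,3,4,5,6}: U {1,2,3,5,6}->{1,2,3,5}; V {1,2,3,4,5,6}->{2,3,4,5,6} => REVISION
Constraint 3 (X + Y = U) on D(X)={2,4,5} D(Y)={3,4,5,6} D(U)={1,2,3,5}: X {2,4,5}->{2}; Y {3,4,5,6}->{3}; U {1,2,3,5}->{5} => REVISION
Constraint 4 (Y != U) on D(Y)={3} D(U)={5}: no change => not a revision
Total revisions = 2

Answer: 2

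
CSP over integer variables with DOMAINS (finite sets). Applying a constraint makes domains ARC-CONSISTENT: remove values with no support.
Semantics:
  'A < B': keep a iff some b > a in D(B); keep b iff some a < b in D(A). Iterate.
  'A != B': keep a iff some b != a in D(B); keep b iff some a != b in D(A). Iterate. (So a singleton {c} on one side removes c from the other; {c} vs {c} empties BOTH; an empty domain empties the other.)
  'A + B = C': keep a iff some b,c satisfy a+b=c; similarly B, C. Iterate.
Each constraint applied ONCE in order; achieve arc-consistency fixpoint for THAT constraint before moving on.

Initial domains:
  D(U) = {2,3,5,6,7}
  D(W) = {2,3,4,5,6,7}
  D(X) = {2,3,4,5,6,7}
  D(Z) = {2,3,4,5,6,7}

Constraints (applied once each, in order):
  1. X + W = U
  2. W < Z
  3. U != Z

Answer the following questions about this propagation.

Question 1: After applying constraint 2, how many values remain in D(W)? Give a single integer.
Constraint 1 (X + W = U) on D(X)={2,3,4,5,6,7} D(W)={2,3,4,5,6,7} D(U)={2,3,5,6,7}: X {2,3,4,5,6,7}->{2,3,4,5}; W {2,3,4,5,6,7}->{2,3,4,5}; U {2,3,5,6,7}->{5,6,7}
Constraint 2 (W < Z) on D(W)={2,3,4,5} D(Z)={2,3,4,5,6,7}: Z {2,3,4,5,6,7}->{3,4,5,6,7}
So after constraint 2: D(W)={2,3,4,5}, size = 4

Answer: 4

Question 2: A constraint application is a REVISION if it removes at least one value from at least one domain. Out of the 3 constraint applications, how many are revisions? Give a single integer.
Constraint 1 (X + W = U) on D(X)={2,3,4,5,6,7} D(W)={2,3,4,5,6,7} D(U)={2,3,5,6,7}: X {2,3,4,5,6,7}->{2,3,4,5}; W {2,3,4,5,6,7}->{2,3,4,5}; U {2,3,5,6,7}->{5,6,7} => REVISION
Constraint 2 (W < Z) on D(W)={2,3,4,5} D(Z)={2,3,4,5,6,7}: Z {2,3,4,5,6,7}->{3,4,5,6,7} => REVISION
Constraint 3 (U != Z) on D(U)={5,6,7} D(Z)={3,4,5,6,7}: no change => not a revision
Total revisions = 2

Answer: 2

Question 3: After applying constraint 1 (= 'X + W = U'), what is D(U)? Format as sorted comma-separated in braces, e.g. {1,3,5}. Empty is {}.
Answer: {5,6,7}

Derivation:
Constraint 1 (X + W = U) on D(X)={2,3,4,5,6,7} D(W)={2,3,4,5,6,7} D(U)={2,3,5,6,7}: X {2,3,4,5,6,7}->{2,3,4,5}; W {2,3,4,5,6,7}->{2,3,4,5}; U {2,3,5,6,7}->{5,6,7}
So after constraint 1: D(U) = {5,6,7}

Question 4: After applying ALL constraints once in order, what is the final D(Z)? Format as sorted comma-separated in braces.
Constraint 1 (X + W = U) on D(X)={2,3,4,5,6,7} D(W)={2,3,4,5,6,7} D(U)={2,3,5,6,7}: X {2,3,4,5,6,7}->{2,3,4,5}; W {2,3,4,5,6,7}->{2,3,4,5}; U {2,3,5,6,7}->{5,6,7}
Constraint 2 (W < Z) on D(W)={2,3,4,5} D(Z)={2,3,4,5,6,7}: Z {2,3,4,5,6,7}->{3,4,5,6,7}
Constraint 3 (U != Z) on D(U)={5,6,7} D(Z)={3,4,5,6,7}: no change
So after all 3 constraints: D(Z) = {3,4,5,6,7}

Answer: {3,4,5,6,7}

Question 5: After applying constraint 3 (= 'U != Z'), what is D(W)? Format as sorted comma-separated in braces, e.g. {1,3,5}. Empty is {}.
Constraint 1 (X + W = U) on D(X)={2,3,4,5,6,7} D(W)={2,3,4,5,6,7} D(U)={2,3,5,6,7}: X {2,3,4,5,6,7}->{2,3,4,5}; W {2,3,4,5,6,7}->{2,3,4,5}; U {2,3,5,6,7}->{5,6,7}
Constraint 2 (W < Z) on D(W)={2,3,4,5} D(Z)={2,3,4,5,6,7}: Z {2,3,4,5,6,7}->{3,4,5,6,7}
Constraint 3 (U != Z) on D(U)={5,6,7} D(Z)={3,4,5,6,7}: no change
So after constraint 3: D(W) = {2,3,4,5}

Answer: {2,3,4,5}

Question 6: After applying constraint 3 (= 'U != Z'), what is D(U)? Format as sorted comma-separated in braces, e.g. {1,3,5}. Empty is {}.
Answer: {5,6,7}

Derivation:
Constraint 1 (X + W = U) on D(X)={2,3,4,5,6,7} D(W)={2,3,4,5,6,7} D(U)={2,3,5,6,7}: X {2,3,4,5,6,7}->{2,3,4,5}; W {2,3,4,5,6,7}->{2,3,4,5}; U {2,3,5,6,7}->{5,6,7}
Constraint 2 (W < Z) on D(W)={2,3,4,5} D(Z)={2,3,4,5,6,7}: Z {2,3,4,5,6,7}->{3,4,5,6,7}
Constraint 3 (U != Z) on D(U)={5,6,7} D(Z)={3,4,5,6,7}: no change
So after constraint 3: D(U) = {5,6,7}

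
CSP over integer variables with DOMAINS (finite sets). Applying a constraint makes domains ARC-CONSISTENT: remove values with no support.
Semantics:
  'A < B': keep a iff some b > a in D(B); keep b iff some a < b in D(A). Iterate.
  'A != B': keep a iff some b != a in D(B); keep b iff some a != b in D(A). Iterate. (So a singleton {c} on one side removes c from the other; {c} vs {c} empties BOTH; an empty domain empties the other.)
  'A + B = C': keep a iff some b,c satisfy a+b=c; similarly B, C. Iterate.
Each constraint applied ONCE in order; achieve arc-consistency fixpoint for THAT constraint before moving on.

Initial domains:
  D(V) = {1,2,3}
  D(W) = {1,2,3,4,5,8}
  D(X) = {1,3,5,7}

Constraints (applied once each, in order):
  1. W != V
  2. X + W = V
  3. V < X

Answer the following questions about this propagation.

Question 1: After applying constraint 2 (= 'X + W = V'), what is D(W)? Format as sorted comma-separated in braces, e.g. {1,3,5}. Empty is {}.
Constraint 1 (W != V) on D(W)={1,2,3,4,5,8} D(V)={1,2,3}: no change
Constraint 2 (X + W = V) on D(X)={1,3,5,7} D(W)={1,2,3,4,5,8} D(V)={1,2,3}: X {1,3,5,7}->{1}; W {1,2,3,4,5,8}->{1,2}; V {1,2,3}->{2,3}
So after constraint 2: D(W) = {1,2}

Answer: {1,2}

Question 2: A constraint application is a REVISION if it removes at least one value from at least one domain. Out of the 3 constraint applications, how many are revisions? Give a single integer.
Answer: 2

Derivation:
Constraint 1 (W != V) on D(W)={1,2,3,4,5,8} D(V)={1,2,3}: no change => not a revision
Constraint 2 (X + W = V) on D(X)={1,3,5,7} D(W)={1,2,3,4,5,8} D(V)={1,2,3}: X {1,3,5,7}->{1}; W {1,2,3,4,5,8}->{1,2}; V {1,2,3}->{2,3} => REVISION
Constraint 3 (V < X) on D(V)={2,3} D(X)={1}: V {2,3}->{}; X {1}->{} => REVISION
Total revisions = 2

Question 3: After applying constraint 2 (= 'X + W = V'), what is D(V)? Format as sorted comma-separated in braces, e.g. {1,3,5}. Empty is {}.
Constraint 1 (W != V) on D(W)={1,2,3,4,5,8} D(V)={1,2,3}: no change
Constraint 2 (X + W = V) on D(X)={1,3,5,7} D(W)={1,2,3,4,5,8} D(V)={1,2,3}: X {1,3,5,7}->{1}; W {1,2,3,4,5,8}->{1,2}; V {1,2,3}->{2,3}
So after constraint 2: D(V) = {2,3}

Answer: {2,3}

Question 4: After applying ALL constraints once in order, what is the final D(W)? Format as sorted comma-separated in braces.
Constraint 1 (W != V) on D(W)={1,2,3,4,5,8} D(V)={1,2,3}: no change
Constraint 2 (X + W = V) on D(X)={1,3,5,7} D(W)={1,2,3,4,5,8} D(V)={1,2,3}: X {1,3,5,7}->{1}; W {1,2,3,4,5,8}->{1,2}; V {1,2,3}->{2,3}
Constraint 3 (V < X) on D(V)={2,3} D(X)={1}: V {2,3}->{}; X {1}->{}
So after all 3 constraints: D(W) = {1,2}

Answer: {1,2}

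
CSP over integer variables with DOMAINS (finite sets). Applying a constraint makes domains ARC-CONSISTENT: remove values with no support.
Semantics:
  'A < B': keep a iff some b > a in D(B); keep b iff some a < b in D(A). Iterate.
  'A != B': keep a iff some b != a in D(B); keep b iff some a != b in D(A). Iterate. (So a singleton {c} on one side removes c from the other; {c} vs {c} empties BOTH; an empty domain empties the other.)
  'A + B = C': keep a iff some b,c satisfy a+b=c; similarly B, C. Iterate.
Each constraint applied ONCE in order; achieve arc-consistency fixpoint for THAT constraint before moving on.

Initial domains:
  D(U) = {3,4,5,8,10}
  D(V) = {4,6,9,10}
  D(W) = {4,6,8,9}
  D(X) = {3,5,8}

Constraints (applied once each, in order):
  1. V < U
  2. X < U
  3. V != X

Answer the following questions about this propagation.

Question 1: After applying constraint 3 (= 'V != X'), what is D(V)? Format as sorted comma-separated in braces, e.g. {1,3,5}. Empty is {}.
Constraint 1 (V < U) on D(V)={4,6,9,10} D(U)={3,4,5,8,10}: V {4,6,9,10}->{4,6,9}; U {3,4,5,8,10}->{5,8,10}
Constraint 2 (X < U) on D(X)={3,5,8} D(U)={5,8,10}: no change
Constraint 3 (V != X) on D(V)={4,6,9} D(X)={3,5,8}: no change
So after constraint 3: D(V) = {4,6,9}

Answer: {4,6,9}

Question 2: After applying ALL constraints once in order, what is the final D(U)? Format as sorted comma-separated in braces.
Answer: {5,8,10}

Derivation:
Constraint 1 (V < U) on D(V)={4,6,9,10} D(U)={3,4,5,8,10}: V {4,6,9,10}->{4,6,9}; U {3,4,5,8,10}->{5,8,10}
Constraint 2 (X < U) on D(X)={3,5,8} D(U)={5,8,10}: no change
Constraint 3 (V != X) on D(V)={4,6,9} D(X)={3,5,8}: no change
So after all 3 constraints: D(U) = {5,8,10}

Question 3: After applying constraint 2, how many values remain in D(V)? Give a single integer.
Answer: 3

Derivation:
Constraint 1 (V < U) on D(V)={4,6,9,10} D(U)={3,4,5,8,10}: V {4,6,9,10}->{4,6,9}; U {3,4,5,8,10}->{5,8,10}
Constraint 2 (X < U) on D(X)={3,5,8} D(U)={5,8,10}: no change
So after constraint 2: D(V)={4,6,9}, size = 3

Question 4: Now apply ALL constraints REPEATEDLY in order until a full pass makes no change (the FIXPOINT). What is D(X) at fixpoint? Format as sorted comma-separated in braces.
pass 0 (initial): D(X)={3,5,8}
pass 1: U {3,4,5,8,10}->{5,8,10}; V {4,6,9,10}->{4,6,9}
pass 2: no change
Fixpoint after 2 passes: D(X) = {3,5,8}

Answer: {3,5,8}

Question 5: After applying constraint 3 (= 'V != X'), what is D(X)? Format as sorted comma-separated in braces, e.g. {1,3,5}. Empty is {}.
Constraint 1 (V < U) on D(V)={4,6,9,10} D(U)={3,4,5,8,10}: V {4,6,9,10}->{4,6,9}; U {3,4,5,8,10}->{5,8,10}
Constraint 2 (X < U) on D(X)={3,5,8} D(U)={5,8,10}: no change
Constraint 3 (V != X) on D(V)={4,6,9} D(X)={3,5,8}: no change
So after constraint 3: D(X) = {3,5,8}

Answer: {3,5,8}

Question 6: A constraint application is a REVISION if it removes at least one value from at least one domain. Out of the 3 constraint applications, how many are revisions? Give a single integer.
Answer: 1

Derivation:
Constraint 1 (V < U) on D(V)={4,6,9,10} D(U)={3,4,5,8,10}: V {4,6,9,10}->{4,6,9}; U {3,4,5,8,10}->{5,8,10} => REVISION
Constraint 2 (X < U) on D(X)={3,5,8} D(U)={5,8,10}: no change => not a revision
Constraint 3 (V != X) on D(V)={4,6,9} D(X)={3,5,8}: no change => not a revision
Total revisions = 1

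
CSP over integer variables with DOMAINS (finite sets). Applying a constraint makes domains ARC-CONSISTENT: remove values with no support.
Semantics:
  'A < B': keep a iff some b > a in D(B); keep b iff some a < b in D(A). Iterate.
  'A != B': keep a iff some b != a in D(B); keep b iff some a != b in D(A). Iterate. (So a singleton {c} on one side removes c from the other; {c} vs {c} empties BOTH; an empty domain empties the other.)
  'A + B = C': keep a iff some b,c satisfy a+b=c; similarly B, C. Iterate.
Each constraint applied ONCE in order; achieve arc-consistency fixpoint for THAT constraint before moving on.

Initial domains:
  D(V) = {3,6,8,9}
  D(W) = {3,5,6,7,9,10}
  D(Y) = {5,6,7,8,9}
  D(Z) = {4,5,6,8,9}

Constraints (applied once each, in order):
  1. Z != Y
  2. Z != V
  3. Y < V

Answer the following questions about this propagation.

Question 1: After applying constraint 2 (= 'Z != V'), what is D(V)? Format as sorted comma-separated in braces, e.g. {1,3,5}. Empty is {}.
Constraint 1 (Z != Y) on D(Z)={4,5,6,8,9} D(Y)={5,6,7,8,9}: no change
Constraint 2 (Z != V) on D(Z)={4,5,6,8,9} D(V)={3,6,8,9}: no change
So after constraint 2: D(V) = {3,6,8,9}

Answer: {3,6,8,9}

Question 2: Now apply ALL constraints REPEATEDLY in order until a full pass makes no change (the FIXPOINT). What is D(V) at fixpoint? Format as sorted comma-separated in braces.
Answer: {6,8,9}

Derivation:
pass 0 (initial): D(V)={3,6,8,9}
pass 1: V {3,6,8,9}->{6,8,9}; Y {5,6,7,8,9}->{5,6,7,8}
pass 2: no change
Fixpoint after 2 passes: D(V) = {6,8,9}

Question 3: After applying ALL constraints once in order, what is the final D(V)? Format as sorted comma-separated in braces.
Constraint 1 (Z != Y) on D(Z)={4,5,6,8,9} D(Y)={5,6,7,8,9}: no change
Constraint 2 (Z != V) on D(Z)={4,5,6,8,9} D(V)={3,6,8,9}: no change
Constraint 3 (Y < V) on D(Y)={5,6,7,8,9} D(V)={3,6,8,9}: Y {5,6,7,8,9}->{5,6,7,8}; V {3,6,8,9}->{6,8,9}
So after all 3 constraints: D(V) = {6,8,9}

Answer: {6,8,9}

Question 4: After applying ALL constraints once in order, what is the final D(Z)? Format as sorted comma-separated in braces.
Constraint 1 (Z != Y) on D(Z)={4,5,6,8,9} D(Y)={5,6,7,8,9}: no change
Constraint 2 (Z != V) on D(Z)={4,5,6,8,9} D(V)={3,6,8,9}: no change
Constraint 3 (Y < V) on D(Y)={5,6,7,8,9} D(V)={3,6,8,9}: Y {5,6,7,8,9}->{5,6,7,8}; V {3,6,8,9}->{6,8,9}
So after all 3 constraints: D(Z) = {4,5,6,8,9}

Answer: {4,5,6,8,9}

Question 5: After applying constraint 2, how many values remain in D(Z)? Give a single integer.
Answer: 5

Derivation:
Constraint 1 (Z != Y) on D(Z)={4,5,6,8,9} D(Y)={5,6,7,8,9}: no change
Constraint 2 (Z != V) on D(Z)={4,5,6,8,9} D(V)={3,6,8,9}: no change
So after constraint 2: D(Z)={4,5,6,8,9}, size = 5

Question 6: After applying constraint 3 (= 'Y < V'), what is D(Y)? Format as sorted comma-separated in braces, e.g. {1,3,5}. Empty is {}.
Constraint 1 (Z != Y) on D(Z)={4,5,6,8,9} D(Y)={5,6,7,8,9}: no change
Constraint 2 (Z != V) on D(Z)={4,5,6,8,9} D(V)={3,6,8,9}: no change
Constraint 3 (Y < V) on D(Y)={5,6,7,8,9} D(V)={3,6,8,9}: Y {5,6,7,8,9}->{5,6,7,8}; V {3,6,8,9}->{6,8,9}
So after constraint 3: D(Y) = {5,6,7,8}

Answer: {5,6,7,8}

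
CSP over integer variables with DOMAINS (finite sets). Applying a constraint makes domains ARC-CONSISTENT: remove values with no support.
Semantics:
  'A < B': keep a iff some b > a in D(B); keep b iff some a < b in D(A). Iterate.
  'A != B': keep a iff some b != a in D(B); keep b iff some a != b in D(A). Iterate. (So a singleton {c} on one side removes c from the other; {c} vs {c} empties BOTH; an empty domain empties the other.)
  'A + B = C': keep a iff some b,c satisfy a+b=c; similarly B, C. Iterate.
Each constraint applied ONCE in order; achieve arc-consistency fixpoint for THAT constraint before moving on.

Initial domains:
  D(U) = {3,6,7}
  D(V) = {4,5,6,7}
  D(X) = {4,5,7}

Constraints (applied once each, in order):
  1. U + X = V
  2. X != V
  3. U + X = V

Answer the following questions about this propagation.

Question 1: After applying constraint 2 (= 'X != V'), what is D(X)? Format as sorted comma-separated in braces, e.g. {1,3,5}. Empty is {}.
Constraint 1 (U + X = V) on D(U)={3,6,7} D(X)={4,5,7} D(V)={4,5,6,7}: U {3,6,7}->{3}; X {4,5,7}->{4}; V {4,5,6,7}->{7}
Constraint 2 (X != V) on D(X)={4} D(V)={7}: no change
So after constraint 2: D(X) = {4}

Answer: {4}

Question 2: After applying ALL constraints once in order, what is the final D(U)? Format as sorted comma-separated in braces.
Constraint 1 (U + X = V) on D(U)={3,6,7} D(X)={4,5,7} D(V)={4,5,6,7}: U {3,6,7}->{3}; X {4,5,7}->{4}; V {4,5,6,7}->{7}
Constraint 2 (X != V) on D(X)={4} D(V)={7}: no change
Constraint 3 (U + X = V) on D(U)={3} D(X)={4} D(V)={7}: no change
So after all 3 constraints: D(U) = {3}

Answer: {3}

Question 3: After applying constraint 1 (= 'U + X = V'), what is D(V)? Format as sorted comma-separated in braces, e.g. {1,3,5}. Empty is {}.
Answer: {7}

Derivation:
Constraint 1 (U + X = V) on D(U)={3,6,7} D(X)={4,5,7} D(V)={4,5,6,7}: U {3,6,7}->{3}; X {4,5,7}->{4}; V {4,5,6,7}->{7}
So after constraint 1: D(V) = {7}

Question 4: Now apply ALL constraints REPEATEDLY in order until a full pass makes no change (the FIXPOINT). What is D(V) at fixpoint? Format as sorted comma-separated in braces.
Answer: {7}

Derivation:
pass 0 (initial): D(V)={4,5,6,7}
pass 1: U {3,6,7}->{3}; V {4,5,6,7}->{7}; X {4,5,7}->{4}
pass 2: no change
Fixpoint after 2 passes: D(V) = {7}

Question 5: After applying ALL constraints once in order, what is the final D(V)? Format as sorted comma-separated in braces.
Constraint 1 (U + X = V) on D(U)={3,6,7} D(X)={4,5,7} D(V)={4,5,6,7}: U {3,6,7}->{3}; X {4,5,7}->{4}; V {4,5,6,7}->{7}
Constraint 2 (X != V) on D(X)={4} D(V)={7}: no change
Constraint 3 (U + X = V) on D(U)={3} D(X)={4} D(V)={7}: no change
So after all 3 constraints: D(V) = {7}

Answer: {7}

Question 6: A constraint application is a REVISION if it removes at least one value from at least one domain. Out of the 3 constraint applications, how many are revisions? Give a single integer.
Constraint 1 (U + X = V) on D(U)={3,6,7} D(X)={4,5,7} D(V)={4,5,6,7}: U {3,6,7}->{3}; X {4,5,7}->{4}; V {4,5,6,7}->{7} => REVISION
Constraint 2 (X != V) on D(X)={4} D(V)={7}: no change => not a revision
Constraint 3 (U + X = V) on D(U)={3} D(X)={4} D(V)={7}: no change => not a revision
Total revisions = 1

Answer: 1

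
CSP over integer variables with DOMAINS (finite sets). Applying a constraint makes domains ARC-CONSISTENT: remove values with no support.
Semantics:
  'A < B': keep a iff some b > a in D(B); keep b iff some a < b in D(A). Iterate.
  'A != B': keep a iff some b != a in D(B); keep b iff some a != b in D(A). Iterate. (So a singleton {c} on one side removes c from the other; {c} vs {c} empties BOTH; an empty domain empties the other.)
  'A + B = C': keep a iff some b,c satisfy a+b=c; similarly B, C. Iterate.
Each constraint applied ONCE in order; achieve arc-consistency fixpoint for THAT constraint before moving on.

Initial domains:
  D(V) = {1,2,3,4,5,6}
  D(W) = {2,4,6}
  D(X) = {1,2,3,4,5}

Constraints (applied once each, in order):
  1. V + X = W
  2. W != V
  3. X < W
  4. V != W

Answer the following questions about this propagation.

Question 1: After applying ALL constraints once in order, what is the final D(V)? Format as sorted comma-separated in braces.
Constraint 1 (V + X = W) on D(V)={1,2,3,4,5,6} D(X)={1,2,3,4,5} D(W)={2,4,6}: V {1,2,3,4,5,6}->{1,2,3,4,5}
Constraint 2 (W != V) on D(W)={2,4,6} D(V)={1,2,3,4,5}: no change
Constraint 3 (X < W) on D(X)={1,2,3,4,5} D(W)={2,4,6}: no change
Constraint 4 (V != W) on D(V)={1,2,3,4,5} D(W)={2,4,6}: no change
So after all 4 constraints: D(V) = {1,2,3,4,5}

Answer: {1,2,3,4,5}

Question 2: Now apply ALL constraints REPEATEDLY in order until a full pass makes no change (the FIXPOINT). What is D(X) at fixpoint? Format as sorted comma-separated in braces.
Answer: {1,2,3,4,5}

Derivation:
pass 0 (initial): D(X)={1,2,3,4,5}
pass 1: V {1,2,3,4,5,6}->{1,2,3,4,5}
pass 2: no change
Fixpoint after 2 passes: D(X) = {1,2,3,4,5}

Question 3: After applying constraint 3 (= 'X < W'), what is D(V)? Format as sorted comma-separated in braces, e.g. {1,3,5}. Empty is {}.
Constraint 1 (V + X = W) on D(V)={1,2,3,4,5,6} D(X)={1,2,3,4,5} D(W)={2,4,6}: V {1,2,3,4,5,6}->{1,2,3,4,5}
Constraint 2 (W != V) on D(W)={2,4,6} D(V)={1,2,3,4,5}: no change
Constraint 3 (X < W) on D(X)={1,2,3,4,5} D(W)={2,4,6}: no change
So after constraint 3: D(V) = {1,2,3,4,5}

Answer: {1,2,3,4,5}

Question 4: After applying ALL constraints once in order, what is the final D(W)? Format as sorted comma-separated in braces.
Answer: {2,4,6}

Derivation:
Constraint 1 (V + X = W) on D(V)={1,2,3,4,5,6} D(X)={1,2,3,4,5} D(W)={2,4,6}: V {1,2,3,4,5,6}->{1,2,3,4,5}
Constraint 2 (W != V) on D(W)={2,4,6} D(V)={1,2,3,4,5}: no change
Constraint 3 (X < W) on D(X)={1,2,3,4,5} D(W)={2,4,6}: no change
Constraint 4 (V != W) on D(V)={1,2,3,4,5} D(W)={2,4,6}: no change
So after all 4 constraints: D(W) = {2,4,6}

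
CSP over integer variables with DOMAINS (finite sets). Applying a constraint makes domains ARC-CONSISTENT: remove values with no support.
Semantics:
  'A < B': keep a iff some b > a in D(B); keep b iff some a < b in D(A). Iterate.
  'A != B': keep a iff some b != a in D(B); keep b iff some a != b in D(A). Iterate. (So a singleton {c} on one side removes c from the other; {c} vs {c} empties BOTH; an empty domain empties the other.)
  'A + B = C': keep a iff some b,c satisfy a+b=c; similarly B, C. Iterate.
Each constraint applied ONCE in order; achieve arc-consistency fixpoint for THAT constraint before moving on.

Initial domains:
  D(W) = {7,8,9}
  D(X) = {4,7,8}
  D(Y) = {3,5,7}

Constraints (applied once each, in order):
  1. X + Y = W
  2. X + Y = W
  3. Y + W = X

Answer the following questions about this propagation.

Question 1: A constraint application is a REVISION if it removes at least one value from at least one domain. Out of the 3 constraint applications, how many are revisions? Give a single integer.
Constraint 1 (X + Y = W) on D(X)={4,7,8} D(Y)={3,5,7} D(W)={7,8,9}: X {4,7,8}->{4}; Y {3,5,7}->{3,5}; W {7,8,9}->{7,9} => REVISION
Constraint 2 (X + Y = W) on D(X)={4} D(Y)={3,5} D(W)={7,9}: no change => not a revision
Constraint 3 (Y + W = X) on D(Y)={3,5} D(W)={7,9} D(X)={4}: Y {3,5}->{}; W {7,9}->{}; X {4}->{} => REVISION
Total revisions = 2

Answer: 2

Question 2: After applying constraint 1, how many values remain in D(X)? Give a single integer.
Constraint 1 (X + Y = W) on D(X)={4,7,8} D(Y)={3,5,7} D(W)={7,8,9}: X {4,7,8}->{4}; Y {3,5,7}->{3,5}; W {7,8,9}->{7,9}
So after constraint 1: D(X)={4}, size = 1

Answer: 1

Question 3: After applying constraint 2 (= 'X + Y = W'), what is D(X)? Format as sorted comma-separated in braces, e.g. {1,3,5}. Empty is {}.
Constraint 1 (X + Y = W) on D(X)={4,7,8} D(Y)={3,5,7} D(W)={7,8,9}: X {4,7,8}->{4}; Y {3,5,7}->{3,5}; W {7,8,9}->{7,9}
Constraint 2 (X + Y = W) on D(X)={4} D(Y)={3,5} D(W)={7,9}: no change
So after constraint 2: D(X) = {4}

Answer: {4}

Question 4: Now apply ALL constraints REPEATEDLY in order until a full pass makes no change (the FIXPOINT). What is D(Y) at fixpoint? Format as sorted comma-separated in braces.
pass 0 (initial): D(Y)={3,5,7}
pass 1: W {7,8,9}->{}; X {4,7,8}->{}; Y {3,5,7}->{}
pass 2: no change
Fixpoint after 2 passes: D(Y) = {}

Answer: {}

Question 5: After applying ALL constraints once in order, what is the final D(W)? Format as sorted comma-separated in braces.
Constraint 1 (X + Y = W) on D(X)={4,7,8} D(Y)={3,5,7} D(W)={7,8,9}: X {4,7,8}->{4}; Y {3,5,7}->{3,5}; W {7,8,9}->{7,9}
Constraint 2 (X + Y = W) on D(X)={4} D(Y)={3,5} D(W)={7,9}: no change
Constraint 3 (Y + W = X) on D(Y)={3,5} D(W)={7,9} D(X)={4}: Y {3,5}->{}; W {7,9}->{}; X {4}->{}
So after all 3 constraints: D(W) = {}

Answer: {}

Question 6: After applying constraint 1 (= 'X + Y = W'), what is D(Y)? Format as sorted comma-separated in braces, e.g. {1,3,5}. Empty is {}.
Constraint 1 (X + Y = W) on D(X)={4,7,8} D(Y)={3,5,7} D(W)={7,8,9}: X {4,7,8}->{4}; Y {3,5,7}->{3,5}; W {7,8,9}->{7,9}
So after constraint 1: D(Y) = {3,5}

Answer: {3,5}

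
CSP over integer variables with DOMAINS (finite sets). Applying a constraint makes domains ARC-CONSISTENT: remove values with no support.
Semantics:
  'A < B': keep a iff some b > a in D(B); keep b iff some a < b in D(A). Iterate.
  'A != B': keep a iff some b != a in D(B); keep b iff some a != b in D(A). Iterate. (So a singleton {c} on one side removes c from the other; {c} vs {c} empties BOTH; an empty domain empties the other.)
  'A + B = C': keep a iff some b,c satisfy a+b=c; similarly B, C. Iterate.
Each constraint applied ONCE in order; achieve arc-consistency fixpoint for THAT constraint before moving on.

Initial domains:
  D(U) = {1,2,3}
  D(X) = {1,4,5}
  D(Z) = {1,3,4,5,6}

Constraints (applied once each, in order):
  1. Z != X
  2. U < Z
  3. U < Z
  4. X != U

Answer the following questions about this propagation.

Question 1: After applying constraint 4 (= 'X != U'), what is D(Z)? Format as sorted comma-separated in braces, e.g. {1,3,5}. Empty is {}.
Answer: {3,4,5,6}

Derivation:
Constraint 1 (Z != X) on D(Z)={1,3,4,5,6} D(X)={1,4,5}: no change
Constraint 2 (U < Z) on D(U)={1,2,3} D(Z)={1,3,4,5,6}: Z {1,3,4,5,6}->{3,4,5,6}
Constraint 3 (U < Z) on D(U)={1,2,3} D(Z)={3,4,5,6}: no change
Constraint 4 (X != U) on D(X)={1,4,5} D(U)={1,2,3}: no change
So after constraint 4: D(Z) = {3,4,5,6}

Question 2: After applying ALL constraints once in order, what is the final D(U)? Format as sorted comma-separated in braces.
Constraint 1 (Z != X) on D(Z)={1,3,4,5,6} D(X)={1,4,5}: no change
Constraint 2 (U < Z) on D(U)={1,2,3} D(Z)={1,3,4,5,6}: Z {1,3,4,5,6}->{3,4,5,6}
Constraint 3 (U < Z) on D(U)={1,2,3} D(Z)={3,4,5,6}: no change
Constraint 4 (X != U) on D(X)={1,4,5} D(U)={1,2,3}: no change
So after all 4 constraints: D(U) = {1,2,3}

Answer: {1,2,3}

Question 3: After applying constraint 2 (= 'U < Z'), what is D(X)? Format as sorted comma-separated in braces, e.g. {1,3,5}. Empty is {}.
Answer: {1,4,5}

Derivation:
Constraint 1 (Z != X) on D(Z)={1,3,4,5,6} D(X)={1,4,5}: no change
Constraint 2 (U < Z) on D(U)={1,2,3} D(Z)={1,3,4,5,6}: Z {1,3,4,5,6}->{3,4,5,6}
So after constraint 2: D(X) = {1,4,5}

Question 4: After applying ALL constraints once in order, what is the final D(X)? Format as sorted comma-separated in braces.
Constraint 1 (Z != X) on D(Z)={1,3,4,5,6} D(X)={1,4,5}: no change
Constraint 2 (U < Z) on D(U)={1,2,3} D(Z)={1,3,4,5,6}: Z {1,3,4,5,6}->{3,4,5,6}
Constraint 3 (U < Z) on D(U)={1,2,3} D(Z)={3,4,5,6}: no change
Constraint 4 (X != U) on D(X)={1,4,5} D(U)={1,2,3}: no change
So after all 4 constraints: D(X) = {1,4,5}

Answer: {1,4,5}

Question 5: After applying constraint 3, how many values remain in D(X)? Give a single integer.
Answer: 3

Derivation:
Constraint 1 (Z != X) on D(Z)={1,3,4,5,6} D(X)={1,4,5}: no change
Constraint 2 (U < Z) on D(U)={1,2,3} D(Z)={1,3,4,5,6}: Z {1,3,4,5,6}->{3,4,5,6}
Constraint 3 (U < Z) on D(U)={1,2,3} D(Z)={3,4,5,6}: no change
So after constraint 3: D(X)={1,4,5}, size = 3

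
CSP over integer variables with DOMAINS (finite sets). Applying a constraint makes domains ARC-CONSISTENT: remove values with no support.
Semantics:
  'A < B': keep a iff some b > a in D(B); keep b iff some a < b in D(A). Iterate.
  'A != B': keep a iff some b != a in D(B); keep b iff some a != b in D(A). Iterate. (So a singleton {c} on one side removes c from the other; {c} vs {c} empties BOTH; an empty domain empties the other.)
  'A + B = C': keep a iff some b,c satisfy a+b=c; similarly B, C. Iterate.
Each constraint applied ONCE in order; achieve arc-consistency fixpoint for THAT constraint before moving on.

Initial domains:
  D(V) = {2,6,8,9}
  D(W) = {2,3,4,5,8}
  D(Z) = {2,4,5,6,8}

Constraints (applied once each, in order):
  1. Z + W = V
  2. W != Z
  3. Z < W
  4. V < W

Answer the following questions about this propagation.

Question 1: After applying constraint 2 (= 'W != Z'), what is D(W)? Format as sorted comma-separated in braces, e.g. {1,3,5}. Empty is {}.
Constraint 1 (Z + W = V) on D(Z)={2,4,5,6,8} D(W)={2,3,4,5,8} D(V)={2,6,8,9}: Z {2,4,5,6,8}->{2,4,5,6}; W {2,3,4,5,8}->{2,3,4,5}; V {2,6,8,9}->{6,8,9}
Constraint 2 (W != Z) on D(W)={2,3,4,5} D(Z)={2,4,5,6}: no change
So after constraint 2: D(W) = {2,3,4,5}

Answer: {2,3,4,5}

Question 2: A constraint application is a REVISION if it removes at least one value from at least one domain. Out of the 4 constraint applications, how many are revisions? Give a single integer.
Constraint 1 (Z + W = V) on D(Z)={2,4,5,6,8} D(W)={2,3,4,5,8} D(V)={2,6,8,9}: Z {2,4,5,6,8}->{2,4,5,6}; W {2,3,4,5,8}->{2,3,4,5}; V {2,6,8,9}->{6,8,9} => REVISION
Constraint 2 (W != Z) on D(W)={2,3,4,5} D(Z)={2,4,5,6}: no change => not a revision
Constraint 3 (Z < W) on D(Z)={2,4,5,6} D(W)={2,3,4,5}: Z {2,4,5,6}->{2,4}; W {2,3,4,5}->{3,4,5} => REVISION
Constraint 4 (V < W) on D(V)={6,8,9} D(W)={3,4,5}: V {6,8,9}->{}; W {3,4,5}->{} => REVISION
Total revisions = 3

Answer: 3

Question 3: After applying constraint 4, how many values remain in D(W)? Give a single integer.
Constraint 1 (Z + W = V) on D(Z)={2,4,5,6,8} D(W)={2,3,4,5,8} D(V)={2,6,8,9}: Z {2,4,5,6,8}->{2,4,5,6}; W {2,3,4,5,8}->{2,3,4,5}; V {2,6,8,9}->{6,8,9}
Constraint 2 (W != Z) on D(W)={2,3,4,5} D(Z)={2,4,5,6}: no change
Constraint 3 (Z < W) on D(Z)={2,4,5,6} D(W)={2,3,4,5}: Z {2,4,5,6}->{2,4}; W {2,3,4,5}->{3,4,5}
Constraint 4 (V < W) on D(V)={6,8,9} D(W)={3,4,5}: V {6,8,9}->{}; W {3,4,5}->{}
So after constraint 4: D(W)={}, size = 0

Answer: 0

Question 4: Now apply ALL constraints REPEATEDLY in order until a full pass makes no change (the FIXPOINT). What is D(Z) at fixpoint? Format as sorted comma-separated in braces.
pass 0 (initial): D(Z)={2,4,5,6,8}
pass 1: V {2,6,8,9}->{}; W {2,3,4,5,8}->{}; Z {2,4,5,6,8}->{2,4}
pass 2: Z {2,4}->{}
pass 3: no change
Fixpoint after 3 passes: D(Z) = {}

Answer: {}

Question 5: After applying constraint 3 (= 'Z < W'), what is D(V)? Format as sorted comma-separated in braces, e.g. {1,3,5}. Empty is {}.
Answer: {6,8,9}

Derivation:
Constraint 1 (Z + W = V) on D(Z)={2,4,5,6,8} D(W)={2,3,4,5,8} D(V)={2,6,8,9}: Z {2,4,5,6,8}->{2,4,5,6}; W {2,3,4,5,8}->{2,3,4,5}; V {2,6,8,9}->{6,8,9}
Constraint 2 (W != Z) on D(W)={2,3,4,5} D(Z)={2,4,5,6}: no change
Constraint 3 (Z < W) on D(Z)={2,4,5,6} D(W)={2,3,4,5}: Z {2,4,5,6}->{2,4}; W {2,3,4,5}->{3,4,5}
So after constraint 3: D(V) = {6,8,9}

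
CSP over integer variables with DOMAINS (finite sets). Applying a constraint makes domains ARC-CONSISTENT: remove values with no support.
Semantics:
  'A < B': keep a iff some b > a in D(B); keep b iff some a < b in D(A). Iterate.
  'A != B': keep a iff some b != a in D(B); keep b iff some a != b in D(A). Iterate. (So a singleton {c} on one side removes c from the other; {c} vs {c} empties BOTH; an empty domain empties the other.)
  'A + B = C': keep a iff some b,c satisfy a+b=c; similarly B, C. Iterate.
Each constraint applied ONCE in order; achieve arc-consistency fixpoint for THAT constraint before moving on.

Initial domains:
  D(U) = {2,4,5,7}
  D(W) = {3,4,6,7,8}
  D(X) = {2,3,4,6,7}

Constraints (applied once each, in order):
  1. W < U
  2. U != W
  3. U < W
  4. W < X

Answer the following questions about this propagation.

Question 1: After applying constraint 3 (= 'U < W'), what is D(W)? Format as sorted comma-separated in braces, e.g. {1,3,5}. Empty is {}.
Answer: {6}

Derivation:
Constraint 1 (W < U) on D(W)={3,4,6,7,8} D(U)={2,4,5,7}: W {3,4,6,7,8}->{3,4,6}; U {2,4,5,7}->{4,5,7}
Constraint 2 (U != W) on D(U)={4,5,7} D(W)={3,4,6}: no change
Constraint 3 (U < W) on D(U)={4,5,7} D(W)={3,4,6}: U {4,5,7}->{4,5}; W {3,4,6}->{6}
So after constraint 3: D(W) = {6}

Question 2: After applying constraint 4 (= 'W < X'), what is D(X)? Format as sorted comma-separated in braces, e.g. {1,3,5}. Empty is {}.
Answer: {7}

Derivation:
Constraint 1 (W < U) on D(W)={3,4,6,7,8} D(U)={2,4,5,7}: W {3,4,6,7,8}->{3,4,6}; U {2,4,5,7}->{4,5,7}
Constraint 2 (U != W) on D(U)={4,5,7} D(W)={3,4,6}: no change
Constraint 3 (U < W) on D(U)={4,5,7} D(W)={3,4,6}: U {4,5,7}->{4,5}; W {3,4,6}->{6}
Constraint 4 (W < X) on D(W)={6} D(X)={2,3,4,6,7}: X {2,3,4,6,7}->{7}
So after constraint 4: D(X) = {7}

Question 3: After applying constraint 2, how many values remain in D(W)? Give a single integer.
Constraint 1 (W < U) on D(W)={3,4,6,7,8} D(U)={2,4,5,7}: W {3,4,6,7,8}->{3,4,6}; U {2,4,5,7}->{4,5,7}
Constraint 2 (U != W) on D(U)={4,5,7} D(W)={3,4,6}: no change
So after constraint 2: D(W)={3,4,6}, size = 3

Answer: 3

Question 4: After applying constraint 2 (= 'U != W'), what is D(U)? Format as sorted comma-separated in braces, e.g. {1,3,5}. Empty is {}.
Answer: {4,5,7}

Derivation:
Constraint 1 (W < U) on D(W)={3,4,6,7,8} D(U)={2,4,5,7}: W {3,4,6,7,8}->{3,4,6}; U {2,4,5,7}->{4,5,7}
Constraint 2 (U != W) on D(U)={4,5,7} D(W)={3,4,6}: no change
So after constraint 2: D(U) = {4,5,7}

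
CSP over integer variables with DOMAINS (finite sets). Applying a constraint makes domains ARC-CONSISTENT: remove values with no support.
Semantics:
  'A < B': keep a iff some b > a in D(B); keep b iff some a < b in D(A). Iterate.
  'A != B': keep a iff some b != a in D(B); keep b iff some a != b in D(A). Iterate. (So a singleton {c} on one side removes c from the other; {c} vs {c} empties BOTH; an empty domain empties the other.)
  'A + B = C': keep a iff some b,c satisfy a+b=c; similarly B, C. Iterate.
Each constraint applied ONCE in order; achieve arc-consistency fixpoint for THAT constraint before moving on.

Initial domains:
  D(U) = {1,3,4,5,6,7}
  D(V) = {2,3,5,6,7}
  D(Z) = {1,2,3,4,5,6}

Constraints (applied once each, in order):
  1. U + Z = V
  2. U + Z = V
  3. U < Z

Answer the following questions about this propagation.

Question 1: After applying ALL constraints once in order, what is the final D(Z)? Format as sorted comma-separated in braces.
Answer: {2,3,4,5,6}

Derivation:
Constraint 1 (U + Z = V) on D(U)={1,3,4,5,6,7} D(Z)={1,2,3,4,5,6} D(V)={2,3,5,6,7}: U {1,3,4,5,6,7}->{1,3,4,5,6}
Constraint 2 (U + Z = V) on D(U)={1,3,4,5,6} D(Z)={1,2,3,4,5,6} D(V)={2,3,5,6,7}: no change
Constraint 3 (U < Z) on D(U)={1,3,4,5,6} D(Z)={1,2,3,4,5,6}: U {1,3,4,5,6}->{1,3,4,5}; Z {1,2,3,4,5,6}->{2,3,4,5,6}
So after all 3 constraints: D(Z) = {2,3,4,5,6}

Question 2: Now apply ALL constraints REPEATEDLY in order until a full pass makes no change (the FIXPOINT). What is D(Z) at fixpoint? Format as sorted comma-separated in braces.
Answer: {2,3,4,5,6}

Derivation:
pass 0 (initial): D(Z)={1,2,3,4,5,6}
pass 1: U {1,3,4,5,6,7}->{1,3,4,5}; Z {1,2,3,4,5,6}->{2,3,4,5,6}
pass 2: V {2,3,5,6,7}->{3,5,6,7}
pass 3: no change
Fixpoint after 3 passes: D(Z) = {2,3,4,5,6}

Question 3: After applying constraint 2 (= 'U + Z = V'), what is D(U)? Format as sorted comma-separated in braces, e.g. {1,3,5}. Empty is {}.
Constraint 1 (U + Z = V) on D(U)={1,3,4,5,6,7} D(Z)={1,2,3,4,5,6} D(V)={2,3,5,6,7}: U {1,3,4,5,6,7}->{1,3,4,5,6}
Constraint 2 (U + Z = V) on D(U)={1,3,4,5,6} D(Z)={1,2,3,4,5,6} D(V)={2,3,5,6,7}: no change
So after constraint 2: D(U) = {1,3,4,5,6}

Answer: {1,3,4,5,6}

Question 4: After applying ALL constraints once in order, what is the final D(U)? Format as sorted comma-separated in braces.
Answer: {1,3,4,5}

Derivation:
Constraint 1 (U + Z = V) on D(U)={1,3,4,5,6,7} D(Z)={1,2,3,4,5,6} D(V)={2,3,5,6,7}: U {1,3,4,5,6,7}->{1,3,4,5,6}
Constraint 2 (U + Z = V) on D(U)={1,3,4,5,6} D(Z)={1,2,3,4,5,6} D(V)={2,3,5,6,7}: no change
Constraint 3 (U < Z) on D(U)={1,3,4,5,6} D(Z)={1,2,3,4,5,6}: U {1,3,4,5,6}->{1,3,4,5}; Z {1,2,3,4,5,6}->{2,3,4,5,6}
So after all 3 constraints: D(U) = {1,3,4,5}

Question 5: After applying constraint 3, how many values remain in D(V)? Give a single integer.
Answer: 5

Derivation:
Constraint 1 (U + Z = V) on D(U)={1,3,4,5,6,7} D(Z)={1,2,3,4,5,6} D(V)={2,3,5,6,7}: U {1,3,4,5,6,7}->{1,3,4,5,6}
Constraint 2 (U + Z = V) on D(U)={1,3,4,5,6} D(Z)={1,2,3,4,5,6} D(V)={2,3,5,6,7}: no change
Constraint 3 (U < Z) on D(U)={1,3,4,5,6} D(Z)={1,2,3,4,5,6}: U {1,3,4,5,6}->{1,3,4,5}; Z {1,2,3,4,5,6}->{2,3,4,5,6}
So after constraint 3: D(V)={2,3,5,6,7}, size = 5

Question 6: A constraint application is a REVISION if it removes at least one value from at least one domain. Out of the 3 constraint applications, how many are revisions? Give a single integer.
Constraint 1 (U + Z = V) on D(U)={1,3,4,5,6,7} D(Z)={1,2,3,4,5,6} D(V)={2,3,5,6,7}: U {1,3,4,5,6,7}->{1,3,4,5,6} => REVISION
Constraint 2 (U + Z = V) on D(U)={1,3,4,5,6} D(Z)={1,2,3,4,5,6} D(V)={2,3,5,6,7}: no change => not a revision
Constraint 3 (U < Z) on D(U)={1,3,4,5,6} D(Z)={1,2,3,4,5,6}: U {1,3,4,5,6}->{1,3,4,5}; Z {1,2,3,4,5,6}->{2,3,4,5,6} => REVISION
Total revisions = 2

Answer: 2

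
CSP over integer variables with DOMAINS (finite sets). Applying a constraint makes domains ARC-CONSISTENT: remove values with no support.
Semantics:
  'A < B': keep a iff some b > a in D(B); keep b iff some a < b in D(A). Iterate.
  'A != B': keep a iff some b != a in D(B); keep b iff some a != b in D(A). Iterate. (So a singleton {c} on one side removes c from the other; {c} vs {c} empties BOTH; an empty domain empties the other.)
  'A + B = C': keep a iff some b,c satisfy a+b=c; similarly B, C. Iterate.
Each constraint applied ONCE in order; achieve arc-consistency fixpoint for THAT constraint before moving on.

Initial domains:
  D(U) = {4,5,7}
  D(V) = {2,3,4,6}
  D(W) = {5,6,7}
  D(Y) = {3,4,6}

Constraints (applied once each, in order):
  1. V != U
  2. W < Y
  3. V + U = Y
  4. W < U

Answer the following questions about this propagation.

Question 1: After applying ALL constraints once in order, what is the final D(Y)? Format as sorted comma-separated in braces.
Answer: {6}

Derivation:
Constraint 1 (V != U) on D(V)={2,3,4,6} D(U)={4,5,7}: no change
Constraint 2 (W < Y) on D(W)={5,6,7} D(Y)={3,4,6}: W {5,6,7}->{5}; Y {3,4,6}->{6}
Constraint 3 (V + U = Y) on D(V)={2,3,4,6} D(U)={4,5,7} D(Y)={6}: V {2,3,4,6}->{2}; U {4,5,7}->{4}
Constraint 4 (W < U) on D(W)={5} D(U)={4}: W {5}->{}; U {4}->{}
So after all 4 constraints: D(Y) = {6}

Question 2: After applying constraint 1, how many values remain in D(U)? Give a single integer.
Answer: 3

Derivation:
Constraint 1 (V != U) on D(V)={2,3,4,6} D(U)={4,5,7}: no change
So after constraint 1: D(U)={4,5,7}, size = 3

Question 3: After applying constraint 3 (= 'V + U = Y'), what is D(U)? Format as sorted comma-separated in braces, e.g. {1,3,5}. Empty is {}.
Constraint 1 (V != U) on D(V)={2,3,4,6} D(U)={4,5,7}: no change
Constraint 2 (W < Y) on D(W)={5,6,7} D(Y)={3,4,6}: W {5,6,7}->{5}; Y {3,4,6}->{6}
Constraint 3 (V + U = Y) on D(V)={2,3,4,6} D(U)={4,5,7} D(Y)={6}: V {2,3,4,6}->{2}; U {4,5,7}->{4}
So after constraint 3: D(U) = {4}

Answer: {4}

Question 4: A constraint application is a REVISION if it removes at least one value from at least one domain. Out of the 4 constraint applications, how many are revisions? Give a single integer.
Constraint 1 (V != U) on D(V)={2,3,4,6} D(U)={4,5,7}: no change => not a revision
Constraint 2 (W < Y) on D(W)={5,6,7} D(Y)={3,4,6}: W {5,6,7}->{5}; Y {3,4,6}->{6} => REVISION
Constraint 3 (V + U = Y) on D(V)={2,3,4,6} D(U)={4,5,7} D(Y)={6}: V {2,3,4,6}->{2}; U {4,5,7}->{4} => REVISION
Constraint 4 (W < U) on D(W)={5} D(U)={4}: W {5}->{}; U {4}->{} => REVISION
Total revisions = 3

Answer: 3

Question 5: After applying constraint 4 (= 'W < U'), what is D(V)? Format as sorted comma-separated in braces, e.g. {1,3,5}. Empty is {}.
Constraint 1 (V != U) on D(V)={2,3,4,6} D(U)={4,5,7}: no change
Constraint 2 (W < Y) on D(W)={5,6,7} D(Y)={3,4,6}: W {5,6,7}->{5}; Y {3,4,6}->{6}
Constraint 3 (V + U = Y) on D(V)={2,3,4,6} D(U)={4,5,7} D(Y)={6}: V {2,3,4,6}->{2}; U {4,5,7}->{4}
Constraint 4 (W < U) on D(W)={5} D(U)={4}: W {5}->{}; U {4}->{}
So after constraint 4: D(V) = {2}

Answer: {2}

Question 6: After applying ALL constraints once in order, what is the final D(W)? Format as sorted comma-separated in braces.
Answer: {}

Derivation:
Constraint 1 (V != U) on D(V)={2,3,4,6} D(U)={4,5,7}: no change
Constraint 2 (W < Y) on D(W)={5,6,7} D(Y)={3,4,6}: W {5,6,7}->{5}; Y {3,4,6}->{6}
Constraint 3 (V + U = Y) on D(V)={2,3,4,6} D(U)={4,5,7} D(Y)={6}: V {2,3,4,6}->{2}; U {4,5,7}->{4}
Constraint 4 (W < U) on D(W)={5} D(U)={4}: W {5}->{}; U {4}->{}
So after all 4 constraints: D(W) = {}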